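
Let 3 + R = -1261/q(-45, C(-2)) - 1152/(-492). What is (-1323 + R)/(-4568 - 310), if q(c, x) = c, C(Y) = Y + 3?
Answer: 2390449/8999910 ≈ 0.26561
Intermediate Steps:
C(Y) = 3 + Y
R = 50486/1845 (R = -3 + (-1261/(-45) - 1152/(-492)) = -3 + (-1261*(-1/45) - 1152*(-1/492)) = -3 + (1261/45 + 96/41) = -3 + 56021/1845 = 50486/1845 ≈ 27.364)
(-1323 + R)/(-4568 - 310) = (-1323 + 50486/1845)/(-4568 - 310) = -2390449/1845/(-4878) = -2390449/1845*(-1/4878) = 2390449/8999910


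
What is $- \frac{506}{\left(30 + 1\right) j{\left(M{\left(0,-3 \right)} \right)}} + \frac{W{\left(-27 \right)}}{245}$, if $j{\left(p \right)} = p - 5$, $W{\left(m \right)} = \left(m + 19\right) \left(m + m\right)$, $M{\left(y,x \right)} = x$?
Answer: $\frac{115553}{30380} \approx 3.8036$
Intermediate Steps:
$W{\left(m \right)} = 2 m \left(19 + m\right)$ ($W{\left(m \right)} = \left(19 + m\right) 2 m = 2 m \left(19 + m\right)$)
$j{\left(p \right)} = -5 + p$
$- \frac{506}{\left(30 + 1\right) j{\left(M{\left(0,-3 \right)} \right)}} + \frac{W{\left(-27 \right)}}{245} = - \frac{506}{\left(30 + 1\right) \left(-5 - 3\right)} + \frac{2 \left(-27\right) \left(19 - 27\right)}{245} = - \frac{506}{31 \left(-8\right)} + 2 \left(-27\right) \left(-8\right) \frac{1}{245} = - \frac{506}{-248} + 432 \cdot \frac{1}{245} = \left(-506\right) \left(- \frac{1}{248}\right) + \frac{432}{245} = \frac{253}{124} + \frac{432}{245} = \frac{115553}{30380}$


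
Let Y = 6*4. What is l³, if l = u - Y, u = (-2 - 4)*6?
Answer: -216000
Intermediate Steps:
Y = 24
u = -36 (u = -6*6 = -36)
l = -60 (l = -36 - 1*24 = -36 - 24 = -60)
l³ = (-60)³ = -216000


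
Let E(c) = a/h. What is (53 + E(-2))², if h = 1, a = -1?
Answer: 2704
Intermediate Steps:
E(c) = -1 (E(c) = -1/1 = -1*1 = -1)
(53 + E(-2))² = (53 - 1)² = 52² = 2704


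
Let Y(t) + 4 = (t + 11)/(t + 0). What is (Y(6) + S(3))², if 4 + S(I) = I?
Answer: 169/36 ≈ 4.6944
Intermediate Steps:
Y(t) = -4 + (11 + t)/t (Y(t) = -4 + (t + 11)/(t + 0) = -4 + (11 + t)/t)
S(I) = -4 + I
(Y(6) + S(3))² = ((-3 + 11/6) + (-4 + 3))² = ((-3 + 11*(⅙)) - 1)² = ((-3 + 11/6) - 1)² = (-7/6 - 1)² = (-13/6)² = 169/36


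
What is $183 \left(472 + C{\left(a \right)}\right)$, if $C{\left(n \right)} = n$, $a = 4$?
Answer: $87108$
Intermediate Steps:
$183 \left(472 + C{\left(a \right)}\right) = 183 \left(472 + 4\right) = 183 \cdot 476 = 87108$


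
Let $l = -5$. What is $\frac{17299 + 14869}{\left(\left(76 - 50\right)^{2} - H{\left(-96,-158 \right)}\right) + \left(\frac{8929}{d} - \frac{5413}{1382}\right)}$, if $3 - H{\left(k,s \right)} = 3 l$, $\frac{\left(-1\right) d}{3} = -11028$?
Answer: $\frac{735394063392}{14959195045} \approx 49.16$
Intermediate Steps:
$d = 33084$ ($d = \left(-3\right) \left(-11028\right) = 33084$)
$H{\left(k,s \right)} = 18$ ($H{\left(k,s \right)} = 3 - 3 \left(-5\right) = 3 - -15 = 3 + 15 = 18$)
$\frac{17299 + 14869}{\left(\left(76 - 50\right)^{2} - H{\left(-96,-158 \right)}\right) + \left(\frac{8929}{d} - \frac{5413}{1382}\right)} = \frac{17299 + 14869}{\left(\left(76 - 50\right)^{2} - 18\right) + \left(\frac{8929}{33084} - \frac{5413}{1382}\right)} = \frac{32168}{\left(26^{2} - 18\right) + \left(8929 \cdot \frac{1}{33084} - \frac{5413}{1382}\right)} = \frac{32168}{\left(676 - 18\right) + \left(\frac{8929}{33084} - \frac{5413}{1382}\right)} = \frac{32168}{658 - \frac{83371907}{22861044}} = \frac{32168}{\frac{14959195045}{22861044}} = 32168 \cdot \frac{22861044}{14959195045} = \frac{735394063392}{14959195045}$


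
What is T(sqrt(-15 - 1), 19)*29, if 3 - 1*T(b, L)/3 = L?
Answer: -1392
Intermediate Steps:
T(b, L) = 9 - 3*L
T(sqrt(-15 - 1), 19)*29 = (9 - 3*19)*29 = (9 - 57)*29 = -48*29 = -1392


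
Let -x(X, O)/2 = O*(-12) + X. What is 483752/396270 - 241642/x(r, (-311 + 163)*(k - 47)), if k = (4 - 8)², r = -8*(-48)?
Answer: -210098513/212400720 ≈ -0.98916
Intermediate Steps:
r = 384
k = 16 (k = (-4)² = 16)
x(X, O) = -2*X + 24*O (x(X, O) = -2*(O*(-12) + X) = -2*(-12*O + X) = -2*(X - 12*O) = -2*X + 24*O)
483752/396270 - 241642/x(r, (-311 + 163)*(k - 47)) = 483752/396270 - 241642/(-2*384 + 24*((-311 + 163)*(16 - 47))) = 483752*(1/396270) - 241642/(-768 + 24*(-148*(-31))) = 14228/11655 - 241642/(-768 + 24*4588) = 14228/11655 - 241642/(-768 + 110112) = 14228/11655 - 241642/109344 = 14228/11655 - 241642*1/109344 = 14228/11655 - 120821/54672 = -210098513/212400720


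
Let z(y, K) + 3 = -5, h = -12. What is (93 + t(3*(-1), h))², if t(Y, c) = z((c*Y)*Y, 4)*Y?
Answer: 13689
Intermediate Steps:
z(y, K) = -8 (z(y, K) = -3 - 5 = -8)
t(Y, c) = -8*Y
(93 + t(3*(-1), h))² = (93 - 24*(-1))² = (93 - 8*(-3))² = (93 + 24)² = 117² = 13689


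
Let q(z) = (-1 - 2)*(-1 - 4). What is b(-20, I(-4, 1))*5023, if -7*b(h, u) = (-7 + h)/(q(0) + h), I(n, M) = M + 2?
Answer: -135621/35 ≈ -3874.9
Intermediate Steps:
q(z) = 15 (q(z) = -3*(-5) = 15)
I(n, M) = 2 + M
b(h, u) = -(-7 + h)/(7*(15 + h))
b(-20, I(-4, 1))*5023 = ((7 - 1*(-20))/(7*(15 - 20)))*5023 = ((⅐)*(7 + 20)/(-5))*5023 = ((⅐)*(-⅕)*27)*5023 = -27/35*5023 = -135621/35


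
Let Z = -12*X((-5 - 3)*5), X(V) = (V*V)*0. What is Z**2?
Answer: 0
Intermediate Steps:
X(V) = 0 (X(V) = V**2*0 = 0)
Z = 0 (Z = -12*0 = 0)
Z**2 = 0**2 = 0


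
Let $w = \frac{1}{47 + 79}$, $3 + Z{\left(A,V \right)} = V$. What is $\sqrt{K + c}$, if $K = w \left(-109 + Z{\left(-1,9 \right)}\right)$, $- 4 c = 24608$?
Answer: $\frac{i \sqrt{10853570}}{42} \approx 78.44 i$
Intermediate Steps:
$c = -6152$ ($c = \left(- \frac{1}{4}\right) 24608 = -6152$)
$Z{\left(A,V \right)} = -3 + V$
$w = \frac{1}{126} \approx 0.0079365$
$K = - \frac{103}{126}$ ($K = \frac{-109 + \left(-3 + 9\right)}{126} = \frac{-109 + 6}{126} = \frac{1}{126} \left(-103\right) = - \frac{103}{126} \approx -0.81746$)
$\sqrt{K + c} = \sqrt{- \frac{103}{126} - 6152} = \sqrt{- \frac{775255}{126}} = \frac{i \sqrt{10853570}}{42}$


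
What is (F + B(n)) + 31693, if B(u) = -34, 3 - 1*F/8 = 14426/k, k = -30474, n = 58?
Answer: 482811575/15237 ≈ 31687.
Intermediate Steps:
F = 423392/15237 (F = 24 - 115408/(-30474) = 24 - 115408*(-1)/30474 = 24 - 8*(-7213/15237) = 24 + 57704/15237 = 423392/15237 ≈ 27.787)
(F + B(n)) + 31693 = (423392/15237 - 34) + 31693 = -94666/15237 + 31693 = 482811575/15237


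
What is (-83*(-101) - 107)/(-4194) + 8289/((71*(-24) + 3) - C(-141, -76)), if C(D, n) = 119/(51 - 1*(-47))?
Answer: -341961140/49973607 ≈ -6.8428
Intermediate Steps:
C(D, n) = 17/14 (C(D, n) = 119/(51 + 47) = 119/98 = 119*(1/98) = 17/14)
(-83*(-101) - 107)/(-4194) + 8289/((71*(-24) + 3) - C(-141, -76)) = (-83*(-101) - 107)/(-4194) + 8289/((71*(-24) + 3) - 1*17/14) = (8383 - 107)*(-1/4194) + 8289/((-1704 + 3) - 17/14) = 8276*(-1/4194) + 8289/(-1701 - 17/14) = -4138/2097 + 8289/(-23831/14) = -4138/2097 + 8289*(-14/23831) = -4138/2097 - 116046/23831 = -341961140/49973607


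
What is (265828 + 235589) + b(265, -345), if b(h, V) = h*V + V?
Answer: 409647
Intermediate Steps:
b(h, V) = V + V*h (b(h, V) = V*h + V = V + V*h)
(265828 + 235589) + b(265, -345) = (265828 + 235589) - 345*(1 + 265) = 501417 - 345*266 = 501417 - 91770 = 409647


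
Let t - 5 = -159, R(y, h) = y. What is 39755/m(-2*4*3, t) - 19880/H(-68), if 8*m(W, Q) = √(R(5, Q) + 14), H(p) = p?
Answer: 4970/17 + 318040*√19/19 ≈ 73256.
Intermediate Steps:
t = -154 (t = 5 - 159 = -154)
m(W, Q) = √19/8 (m(W, Q) = √(5 + 14)/8 = √19/8)
39755/m(-2*4*3, t) - 19880/H(-68) = 39755/((√19/8)) - 19880/(-68) = 39755*(8*√19/19) - 19880*(-1/68) = 318040*√19/19 + 4970/17 = 4970/17 + 318040*√19/19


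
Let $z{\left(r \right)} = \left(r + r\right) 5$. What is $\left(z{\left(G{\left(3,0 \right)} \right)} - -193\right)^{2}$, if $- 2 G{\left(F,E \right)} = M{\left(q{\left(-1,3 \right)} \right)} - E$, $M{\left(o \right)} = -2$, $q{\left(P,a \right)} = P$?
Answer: $41209$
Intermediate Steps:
$G{\left(F,E \right)} = 1 + \frac{E}{2}$ ($G{\left(F,E \right)} = - \frac{-2 - E}{2} = 1 + \frac{E}{2}$)
$z{\left(r \right)} = 10 r$ ($z{\left(r \right)} = 2 r 5 = 10 r$)
$\left(z{\left(G{\left(3,0 \right)} \right)} - -193\right)^{2} = \left(10 \left(1 + \frac{1}{2} \cdot 0\right) - -193\right)^{2} = \left(10 \left(1 + 0\right) + 193\right)^{2} = \left(10 \cdot 1 + 193\right)^{2} = \left(10 + 193\right)^{2} = 203^{2} = 41209$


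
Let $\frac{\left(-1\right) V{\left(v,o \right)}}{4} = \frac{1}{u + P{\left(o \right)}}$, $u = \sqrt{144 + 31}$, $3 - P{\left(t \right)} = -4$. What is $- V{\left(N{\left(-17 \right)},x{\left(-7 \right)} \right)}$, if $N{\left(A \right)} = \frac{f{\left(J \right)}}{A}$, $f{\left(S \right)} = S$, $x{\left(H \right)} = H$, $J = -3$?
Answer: $- \frac{2}{9} + \frac{10 \sqrt{7}}{63} \approx 0.19774$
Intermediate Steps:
$P{\left(t \right)} = 7$ ($P{\left(t \right)} = 3 - -4 = 3 + 4 = 7$)
$N{\left(A \right)} = - \frac{3}{A}$
$u = 5 \sqrt{7}$ ($u = \sqrt{175} = 5 \sqrt{7} \approx 13.229$)
$V{\left(v,o \right)} = - \frac{4}{7 + 5 \sqrt{7}}$ ($V{\left(v,o \right)} = - \frac{4}{5 \sqrt{7} + 7} = - \frac{4}{7 + 5 \sqrt{7}}$)
$- V{\left(N{\left(-17 \right)},x{\left(-7 \right)} \right)} = - (\frac{2}{9} - \frac{10 \sqrt{7}}{63}) = - \frac{2}{9} + \frac{10 \sqrt{7}}{63}$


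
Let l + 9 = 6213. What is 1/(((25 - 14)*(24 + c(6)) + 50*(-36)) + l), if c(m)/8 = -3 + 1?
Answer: 1/4492 ≈ 0.00022262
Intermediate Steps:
c(m) = -16 (c(m) = 8*(-3 + 1) = 8*(-2) = -16)
l = 6204 (l = -9 + 6213 = 6204)
1/(((25 - 14)*(24 + c(6)) + 50*(-36)) + l) = 1/(((25 - 14)*(24 - 16) + 50*(-36)) + 6204) = 1/((11*8 - 1800) + 6204) = 1/((88 - 1800) + 6204) = 1/(-1712 + 6204) = 1/4492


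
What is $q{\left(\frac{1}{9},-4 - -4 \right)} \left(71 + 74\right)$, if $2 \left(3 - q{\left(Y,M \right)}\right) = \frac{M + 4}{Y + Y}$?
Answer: $-870$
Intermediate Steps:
$q{\left(Y,M \right)} = 3 - \frac{4 + M}{4 Y}$ ($q{\left(Y,M \right)} = 3 - \frac{\left(M + 4\right) \frac{1}{Y + Y}}{2} = 3 - \frac{\left(4 + M\right) \frac{1}{2 Y}}{2} = 3 - \frac{\frac{1}{2} \frac{1}{Y} \left(4 + M\right)}{2} = 3 - \frac{4 + M}{4 Y}$)
$q{\left(\frac{1}{9},-4 - -4 \right)} \left(71 + 74\right) = \frac{-4 - \left(-4 - -4\right) + \frac{12}{9}}{4 \cdot \frac{1}{9}} \left(71 + 74\right) = \frac{\frac{1}{\frac{1}{9}} \left(-4 - \left(-4 + 4\right) + 12 \cdot \frac{1}{9}\right)}{4} \cdot 145 = \frac{1}{4} \cdot 9 \left(-4 - 0 + \frac{4}{3}\right) 145 = \frac{1}{4} \cdot 9 \left(-4 + 0 + \frac{4}{3}\right) 145 = \frac{1}{4} \cdot 9 \left(- \frac{8}{3}\right) 145 = \left(-6\right) 145 = -870$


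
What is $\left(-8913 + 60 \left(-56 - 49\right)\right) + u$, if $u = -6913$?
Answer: $-22126$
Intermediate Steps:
$\left(-8913 + 60 \left(-56 - 49\right)\right) + u = \left(-8913 + 60 \left(-56 - 49\right)\right) - 6913 = \left(-8913 + 60 \left(-105\right)\right) - 6913 = \left(-8913 - 6300\right) - 6913 = -15213 - 6913 = -22126$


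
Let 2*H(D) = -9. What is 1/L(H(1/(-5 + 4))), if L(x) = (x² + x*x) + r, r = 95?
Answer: 2/271 ≈ 0.0073801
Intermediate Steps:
H(D) = -9/2 (H(D) = (½)*(-9) = -9/2)
L(x) = 95 + 2*x² (L(x) = (x² + x*x) + 95 = (x² + x²) + 95 = 2*x² + 95 = 95 + 2*x²)
1/L(H(1/(-5 + 4))) = 1/(95 + 2*(-9/2)²) = 1/(95 + 2*(81/4)) = 1/(95 + 81/2) = 1/(271/2) = 2/271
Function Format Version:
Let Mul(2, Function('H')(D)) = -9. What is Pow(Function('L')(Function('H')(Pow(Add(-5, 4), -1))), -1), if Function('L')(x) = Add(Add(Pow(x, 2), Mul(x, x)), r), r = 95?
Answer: Rational(2, 271) ≈ 0.0073801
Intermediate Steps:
Function('H')(D) = Rational(-9, 2) (Function('H')(D) = Mul(Rational(1, 2), -9) = Rational(-9, 2))
Function('L')(x) = Add(95, Mul(2, Pow(x, 2))) (Function('L')(x) = Add(Add(Pow(x, 2), Mul(x, x)), 95) = Add(Add(Pow(x, 2), Pow(x, 2)), 95) = Add(Mul(2, Pow(x, 2)), 95) = Add(95, Mul(2, Pow(x, 2))))
Pow(Function('L')(Function('H')(Pow(Add(-5, 4), -1))), -1) = Pow(Add(95, Mul(2, Pow(Rational(-9, 2), 2))), -1) = Pow(Add(95, Mul(2, Rational(81, 4))), -1) = Pow(Add(95, Rational(81, 2)), -1) = Pow(Rational(271, 2), -1) = Rational(2, 271)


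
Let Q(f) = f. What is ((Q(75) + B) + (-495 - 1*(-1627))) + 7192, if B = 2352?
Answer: 10751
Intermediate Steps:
((Q(75) + B) + (-495 - 1*(-1627))) + 7192 = ((75 + 2352) + (-495 - 1*(-1627))) + 7192 = (2427 + (-495 + 1627)) + 7192 = (2427 + 1132) + 7192 = 3559 + 7192 = 10751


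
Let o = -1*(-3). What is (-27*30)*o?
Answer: -2430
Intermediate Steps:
o = 3
(-27*30)*o = -27*30*3 = -810*3 = -2430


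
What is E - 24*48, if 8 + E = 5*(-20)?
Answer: -1260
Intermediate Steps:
E = -108 (E = -8 + 5*(-20) = -8 - 100 = -108)
E - 24*48 = -108 - 24*48 = -108 - 1152 = -1260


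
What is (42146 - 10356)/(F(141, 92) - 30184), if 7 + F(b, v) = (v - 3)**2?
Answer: -187/131 ≈ -1.4275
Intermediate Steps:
F(b, v) = -7 + (-3 + v)**2 (F(b, v) = -7 + (v - 3)**2 = -7 + (-3 + v)**2)
(42146 - 10356)/(F(141, 92) - 30184) = (42146 - 10356)/((-7 + (-3 + 92)**2) - 30184) = 31790/((-7 + 89**2) - 30184) = 31790/((-7 + 7921) - 30184) = 31790/(7914 - 30184) = 31790/(-22270) = 31790*(-1/22270) = -187/131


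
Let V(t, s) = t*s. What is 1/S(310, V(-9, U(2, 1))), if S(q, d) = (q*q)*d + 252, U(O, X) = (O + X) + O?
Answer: -1/4324248 ≈ -2.3125e-7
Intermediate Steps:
U(O, X) = X + 2*O
V(t, s) = s*t
S(q, d) = 252 + d*q**2 (S(q, d) = q**2*d + 252 = d*q**2 + 252 = 252 + d*q**2)
1/S(310, V(-9, U(2, 1))) = 1/(252 + ((1 + 2*2)*(-9))*310**2) = 1/(252 + ((1 + 4)*(-9))*96100) = 1/(252 + (5*(-9))*96100) = 1/(252 - 45*96100) = 1/(252 - 4324500) = 1/(-4324248) = -1/4324248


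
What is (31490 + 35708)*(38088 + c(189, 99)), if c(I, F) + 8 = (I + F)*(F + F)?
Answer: 6390798592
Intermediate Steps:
c(I, F) = -8 + 2*F*(F + I) (c(I, F) = -8 + (I + F)*(F + F) = -8 + (F + I)*(2*F) = -8 + 2*F*(F + I))
(31490 + 35708)*(38088 + c(189, 99)) = (31490 + 35708)*(38088 + (-8 + 2*99**2 + 2*99*189)) = 67198*(38088 + (-8 + 2*9801 + 37422)) = 67198*(38088 + (-8 + 19602 + 37422)) = 67198*(38088 + 57016) = 67198*95104 = 6390798592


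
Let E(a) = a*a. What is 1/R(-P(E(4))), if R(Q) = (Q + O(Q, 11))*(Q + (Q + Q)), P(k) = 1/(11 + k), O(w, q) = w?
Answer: 243/2 ≈ 121.50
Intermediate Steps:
E(a) = a²
R(Q) = 6*Q² (R(Q) = (Q + Q)*(Q + (Q + Q)) = (2*Q)*(Q + 2*Q) = (2*Q)*(3*Q) = 6*Q²)
1/R(-P(E(4))) = 1/(6*(-1/(11 + 4²))²) = 1/(6*(-1/(11 + 16))²) = 1/(6*(-1/27)²) = 1/(6*(1/729)) = 1/(2/243) = 243/2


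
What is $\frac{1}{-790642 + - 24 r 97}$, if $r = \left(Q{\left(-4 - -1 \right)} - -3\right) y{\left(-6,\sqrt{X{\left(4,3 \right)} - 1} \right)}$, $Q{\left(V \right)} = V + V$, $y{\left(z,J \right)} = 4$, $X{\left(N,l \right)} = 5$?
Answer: $- \frac{1}{762706} \approx -1.3111 \cdot 10^{-6}$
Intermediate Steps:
$Q{\left(V \right)} = 2 V$
$r = -12$ ($r = \left(2 \left(-4 - -1\right) - -3\right) 4 = \left(2 \left(-4 + 1\right) + 3\right) 4 = \left(2 \left(-3\right) + 3\right) 4 = \left(-6 + 3\right) 4 = \left(-3\right) 4 = -12$)
$\frac{1}{-790642 + - 24 r 97} = \frac{1}{-790642 + \left(-24\right) \left(-12\right) 97} = \frac{1}{-790642 + 288 \cdot 97} = \frac{1}{-790642 + 27936} = \frac{1}{-762706} = - \frac{1}{762706}$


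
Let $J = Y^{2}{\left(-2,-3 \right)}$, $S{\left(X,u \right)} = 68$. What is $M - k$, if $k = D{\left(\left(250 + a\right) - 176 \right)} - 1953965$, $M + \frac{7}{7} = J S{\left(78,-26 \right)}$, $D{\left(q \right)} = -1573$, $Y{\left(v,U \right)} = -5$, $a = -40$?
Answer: $1957237$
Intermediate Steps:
$J = 25$ ($J = \left(-5\right)^{2} = 25$)
$M = 1699$ ($M = -1 + 25 \cdot 68 = -1 + 1700 = 1699$)
$k = -1955538$ ($k = -1573 - 1953965 = -1955538$)
$M - k = 1699 - -1955538 = 1699 + 1955538 = 1957237$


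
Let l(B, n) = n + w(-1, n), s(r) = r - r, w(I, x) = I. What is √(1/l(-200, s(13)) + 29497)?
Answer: 2*√7374 ≈ 171.74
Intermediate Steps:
s(r) = 0
l(B, n) = -1 + n (l(B, n) = n - 1 = -1 + n)
√(1/l(-200, s(13)) + 29497) = √(1/(-1 + 0) + 29497) = √(1/(-1) + 29497) = √(-1 + 29497) = √29496 = 2*√7374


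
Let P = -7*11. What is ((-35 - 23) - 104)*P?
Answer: 12474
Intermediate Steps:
P = -77
((-35 - 23) - 104)*P = ((-35 - 23) - 104)*(-77) = (-58 - 104)*(-77) = -162*(-77) = 12474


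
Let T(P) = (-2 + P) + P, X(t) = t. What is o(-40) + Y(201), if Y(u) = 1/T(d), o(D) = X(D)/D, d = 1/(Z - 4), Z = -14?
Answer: 10/19 ≈ 0.52632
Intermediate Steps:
d = -1/18 (d = 1/(-14 - 4) = 1/(-18) = -1/18 ≈ -0.055556)
T(P) = -2 + 2*P
o(D) = 1 (o(D) = D/D = 1)
Y(u) = -9/19 (Y(u) = 1/(-2 + 2*(-1/18)) = 1/(-2 - ⅑) = 1/(-19/9) = -9/19)
o(-40) + Y(201) = 1 - 9/19 = 10/19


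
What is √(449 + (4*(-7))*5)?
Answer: √309 ≈ 17.578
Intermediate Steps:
√(449 + (4*(-7))*5) = √(449 - 28*5) = √(449 - 140) = √309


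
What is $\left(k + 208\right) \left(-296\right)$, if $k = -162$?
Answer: $-13616$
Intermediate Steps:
$\left(k + 208\right) \left(-296\right) = \left(-162 + 208\right) \left(-296\right) = 46 \left(-296\right) = -13616$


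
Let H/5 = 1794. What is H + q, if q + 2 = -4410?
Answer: 4558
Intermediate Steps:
H = 8970 (H = 5*1794 = 8970)
q = -4412 (q = -2 - 4410 = -4412)
H + q = 8970 - 4412 = 4558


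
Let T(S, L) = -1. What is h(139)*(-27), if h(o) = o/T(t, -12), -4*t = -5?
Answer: 3753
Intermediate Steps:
t = 5/4 (t = -¼*(-5) = 5/4 ≈ 1.2500)
h(o) = -o (h(o) = o/(-1) = o*(-1) = -o)
h(139)*(-27) = -1*139*(-27) = -139*(-27) = 3753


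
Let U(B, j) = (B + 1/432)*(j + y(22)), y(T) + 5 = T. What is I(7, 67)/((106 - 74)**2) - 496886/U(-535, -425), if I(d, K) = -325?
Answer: -10435535227/4023319552 ≈ -2.5938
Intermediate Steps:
y(T) = -5 + T
U(B, j) = (17 + j)*(1/432 + B) (U(B, j) = (B + 1/432)*(j + (-5 + 22)) = (B + 1/432)*(j + 17) = (1/432 + B)*(17 + j) = (17 + j)*(1/432 + B))
I(7, 67)/((106 - 74)**2) - 496886/U(-535, -425) = -325/(106 - 74)**2 - 496886/(17/432 + 17*(-535) + (1/432)*(-425) - 535*(-425)) = -325/(32**2) - 496886/(17/432 - 9095 - 425/432 + 227375) = -325/1024 - 496886/3929023/18 = -325*1/1024 - 496886*18/3929023 = -325/1024 - 8943948/3929023 = -10435535227/4023319552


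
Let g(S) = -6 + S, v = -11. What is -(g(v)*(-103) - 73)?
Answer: -1678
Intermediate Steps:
-(g(v)*(-103) - 73) = -((-6 - 11)*(-103) - 73) = -(-17*(-103) - 73) = -(1751 - 73) = -1*1678 = -1678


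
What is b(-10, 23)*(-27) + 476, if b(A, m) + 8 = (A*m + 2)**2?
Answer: -1402876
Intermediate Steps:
b(A, m) = -8 + (2 + A*m)**2 (b(A, m) = -8 + (A*m + 2)**2 = -8 + (2 + A*m)**2)
b(-10, 23)*(-27) + 476 = (-8 + (2 - 10*23)**2)*(-27) + 476 = (-8 + (2 - 230)**2)*(-27) + 476 = (-8 + (-228)**2)*(-27) + 476 = (-8 + 51984)*(-27) + 476 = 51976*(-27) + 476 = -1403352 + 476 = -1402876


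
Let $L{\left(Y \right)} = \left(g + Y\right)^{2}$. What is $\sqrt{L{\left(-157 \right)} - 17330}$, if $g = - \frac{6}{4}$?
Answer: $\frac{\sqrt{31169}}{2} \approx 88.274$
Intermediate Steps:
$g = - \frac{3}{2}$ ($g = \left(-6\right) \frac{1}{4} = - \frac{3}{2} \approx -1.5$)
$L{\left(Y \right)} = \left(- \frac{3}{2} + Y\right)^{2}$
$\sqrt{L{\left(-157 \right)} - 17330} = \sqrt{\frac{\left(-3 + 2 \left(-157\right)\right)^{2}}{4} - 17330} = \sqrt{\frac{\left(-3 - 314\right)^{2}}{4} - 17330} = \sqrt{\frac{\left(-317\right)^{2}}{4} - 17330} = \sqrt{\frac{1}{4} \cdot 100489 - 17330} = \sqrt{\frac{100489}{4} - 17330} = \sqrt{\frac{31169}{4}} = \frac{\sqrt{31169}}{2}$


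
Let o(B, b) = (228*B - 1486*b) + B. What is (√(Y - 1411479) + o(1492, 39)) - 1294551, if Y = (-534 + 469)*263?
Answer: -1010837 + I*√1428574 ≈ -1.0108e+6 + 1195.2*I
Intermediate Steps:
Y = -17095 (Y = -65*263 = -17095)
o(B, b) = -1486*b + 229*B (o(B, b) = (-1486*b + 228*B) + B = -1486*b + 229*B)
(√(Y - 1411479) + o(1492, 39)) - 1294551 = (√(-17095 - 1411479) + (-1486*39 + 229*1492)) - 1294551 = (√(-1428574) + (-57954 + 341668)) - 1294551 = (I*√1428574 + 283714) - 1294551 = (283714 + I*√1428574) - 1294551 = -1010837 + I*√1428574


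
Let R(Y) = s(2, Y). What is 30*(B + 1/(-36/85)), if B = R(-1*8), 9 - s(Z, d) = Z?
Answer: 835/6 ≈ 139.17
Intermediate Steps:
s(Z, d) = 9 - Z
R(Y) = 7 (R(Y) = 9 - 1*2 = 9 - 2 = 7)
B = 7
30*(B + 1/(-36/85)) = 30*(7 + 1/(-36/85)) = 30*(7 - 85/36) = 30*(167/36) = 835/6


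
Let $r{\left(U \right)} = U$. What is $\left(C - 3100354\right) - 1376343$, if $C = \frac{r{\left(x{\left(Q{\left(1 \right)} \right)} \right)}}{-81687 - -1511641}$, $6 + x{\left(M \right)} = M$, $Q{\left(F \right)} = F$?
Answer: $- \frac{6401470781943}{1429954} \approx -4.4767 \cdot 10^{6}$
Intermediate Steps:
$x{\left(M \right)} = -6 + M$
$C = - \frac{5}{1429954}$ ($C = \frac{-6 + 1}{-81687 - -1511641} = - \frac{5}{-81687 + 1511641} = - \frac{5}{1429954} \approx -3.4966 \cdot 10^{-6}$)
$\left(C - 3100354\right) - 1376343 = \left(- \frac{5}{1429954} - 3100354\right) - 1376343 = - \frac{4433363603721}{1429954} - 1376343 = - \frac{6401470781943}{1429954}$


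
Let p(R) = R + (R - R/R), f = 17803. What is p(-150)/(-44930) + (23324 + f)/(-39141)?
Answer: -612018223/586201710 ≈ -1.0440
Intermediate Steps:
p(R) = -1 + 2*R (p(R) = R + (R - 1*1) = R + (R - 1) = R + (-1 + R) = -1 + 2*R)
p(-150)/(-44930) + (23324 + f)/(-39141) = (-1 + 2*(-150))/(-44930) + (23324 + 17803)/(-39141) = (-1 - 300)*(-1/44930) + 41127*(-1/39141) = -301*(-1/44930) - 13709/13047 = 301/44930 - 13709/13047 = -612018223/586201710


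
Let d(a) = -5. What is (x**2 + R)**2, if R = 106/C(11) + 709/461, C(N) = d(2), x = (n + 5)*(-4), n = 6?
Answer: 19511293631281/5313025 ≈ 3.6724e+6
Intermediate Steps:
x = -44 (x = (6 + 5)*(-4) = 11*(-4) = -44)
C(N) = -5
R = -45321/2305 (R = 106/(-5) + 709/461 = 106*(-1/5) + 709*(1/461) = -106/5 + 709/461 = -45321/2305 ≈ -19.662)
(x**2 + R)**2 = ((-44)**2 - 45321/2305)**2 = (1936 - 45321/2305)**2 = (4417159/2305)**2 = 19511293631281/5313025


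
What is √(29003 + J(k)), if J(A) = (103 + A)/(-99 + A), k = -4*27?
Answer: √138083398/69 ≈ 170.30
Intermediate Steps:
k = -108
J(A) = (103 + A)/(-99 + A)
√(29003 + J(k)) = √(29003 + (103 - 108)/(-99 - 108)) = √(29003 - 5/(-207)) = √(29003 - 1/207*(-5)) = √(29003 + 5/207) = √(6003626/207) = √138083398/69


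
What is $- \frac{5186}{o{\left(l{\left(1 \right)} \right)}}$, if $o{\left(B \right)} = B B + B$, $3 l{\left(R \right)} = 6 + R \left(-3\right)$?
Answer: $-2593$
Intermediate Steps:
$l{\left(R \right)} = 2 - R$ ($l{\left(R \right)} = \frac{6 + R \left(-3\right)}{3} = \frac{6 - 3 R}{3} = 2 - R$)
$o{\left(B \right)} = B + B^{2}$ ($o{\left(B \right)} = B^{2} + B = B + B^{2}$)
$- \frac{5186}{o{\left(l{\left(1 \right)} \right)}} = - \frac{5186}{\left(2 - 1\right) \left(1 + \left(2 - 1\right)\right)} = - \frac{5186}{1 \left(1 + 1\right)} = - \frac{5186}{1 \cdot 2} = - \frac{5186}{2} = \left(-5186\right) \frac{1}{2} = -2593$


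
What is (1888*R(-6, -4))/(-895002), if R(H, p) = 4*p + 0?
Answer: 15104/447501 ≈ 0.033752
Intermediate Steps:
R(H, p) = 4*p
(1888*R(-6, -4))/(-895002) = (1888*(4*(-4)))/(-895002) = (1888*(-16))*(-1/895002) = -30208*(-1/895002) = 15104/447501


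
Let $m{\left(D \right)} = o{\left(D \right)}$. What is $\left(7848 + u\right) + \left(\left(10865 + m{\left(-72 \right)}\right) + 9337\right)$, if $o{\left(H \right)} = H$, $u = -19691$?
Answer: $8287$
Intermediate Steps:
$m{\left(D \right)} = D$
$\left(7848 + u\right) + \left(\left(10865 + m{\left(-72 \right)}\right) + 9337\right) = \left(7848 - 19691\right) + \left(\left(10865 - 72\right) + 9337\right) = -11843 + \left(10793 + 9337\right) = -11843 + 20130 = 8287$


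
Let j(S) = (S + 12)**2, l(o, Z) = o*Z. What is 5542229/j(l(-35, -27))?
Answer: 503839/83259 ≈ 6.0515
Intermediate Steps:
l(o, Z) = Z*o
j(S) = (12 + S)**2
5542229/j(l(-35, -27)) = 5542229/((12 - 27*(-35))**2) = 5542229/((12 + 945)**2) = 5542229/(957**2) = 5542229/915849 = 5542229*(1/915849) = 503839/83259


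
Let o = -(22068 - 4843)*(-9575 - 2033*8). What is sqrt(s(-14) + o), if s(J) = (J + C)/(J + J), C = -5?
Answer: sqrt(87235048033)/14 ≈ 21097.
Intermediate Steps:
s(J) = (-5 + J)/(2*J) (s(J) = (J - 5)/(J + J) = (-5 + J)/((2*J)) = (-5 + J)*(1/(2*J)) = (-5 + J)/(2*J))
o = 445076775 (o = -17225*(-9575 - 16264) = -17225*(-25839) = -1*(-445076775) = 445076775)
sqrt(s(-14) + o) = sqrt((1/2)*(-5 - 14)/(-14) + 445076775) = sqrt((1/2)*(-1/14)*(-19) + 445076775) = sqrt(19/28 + 445076775) = sqrt(12462149719/28) = sqrt(87235048033)/14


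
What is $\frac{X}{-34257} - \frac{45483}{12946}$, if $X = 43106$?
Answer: $- \frac{2116161407}{443491122} \approx -4.7716$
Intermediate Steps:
$\frac{X}{-34257} - \frac{45483}{12946} = \frac{43106}{-34257} - \frac{45483}{12946} = 43106 \left(- \frac{1}{34257}\right) - \frac{45483}{12946} = - \frac{43106}{34257} - \frac{45483}{12946} = - \frac{2116161407}{443491122}$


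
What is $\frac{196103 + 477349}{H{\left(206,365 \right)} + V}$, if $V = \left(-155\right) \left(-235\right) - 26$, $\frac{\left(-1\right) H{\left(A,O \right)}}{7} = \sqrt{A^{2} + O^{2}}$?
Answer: $\frac{6128244837}{329069953} + \frac{1178541 \sqrt{175661}}{329069953} \approx 20.124$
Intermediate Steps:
$H{\left(A,O \right)} = - 7 \sqrt{A^{2} + O^{2}}$
$V = 36399$ ($V = 36425 - 26 = 36399$)
$\frac{196103 + 477349}{H{\left(206,365 \right)} + V} = \frac{196103 + 477349}{- 7 \sqrt{206^{2} + 365^{2}} + 36399} = \frac{673452}{- 7 \sqrt{42436 + 133225} + 36399} = \frac{673452}{- 7 \sqrt{175661} + 36399} = \frac{673452}{36399 - 7 \sqrt{175661}}$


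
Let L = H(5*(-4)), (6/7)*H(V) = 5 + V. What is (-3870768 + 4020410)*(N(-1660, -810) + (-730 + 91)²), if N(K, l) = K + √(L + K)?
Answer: 60853565362 + 74821*I*√6710 ≈ 6.0854e+10 + 6.1289e+6*I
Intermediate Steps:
H(V) = 35/6 + 7*V/6 (H(V) = 7*(5 + V)/6 = 35/6 + 7*V/6)
L = -35/2 (L = 35/6 + 7*(5*(-4))/6 = 35/6 + (7/6)*(-20) = 35/6 - 70/3 = -35/2 ≈ -17.500)
N(K, l) = K + √(-35/2 + K)
(-3870768 + 4020410)*(N(-1660, -810) + (-730 + 91)²) = (-3870768 + 4020410)*((-1660 + √(-70 + 4*(-1660))/2) + (-730 + 91)²) = 149642*((-1660 + √(-70 - 6640)/2) + (-639)²) = 149642*((-1660 + √(-6710)/2) + 408321) = 149642*((-1660 + (I*√6710)/2) + 408321) = 149642*((-1660 + I*√6710/2) + 408321) = 149642*(406661 + I*√6710/2) = 60853565362 + 74821*I*√6710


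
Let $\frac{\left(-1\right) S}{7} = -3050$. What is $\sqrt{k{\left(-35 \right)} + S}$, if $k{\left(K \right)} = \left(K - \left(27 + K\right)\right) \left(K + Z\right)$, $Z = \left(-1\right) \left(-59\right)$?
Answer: $\sqrt{20702} \approx 143.88$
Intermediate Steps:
$Z = 59$
$S = 21350$ ($S = \left(-7\right) \left(-3050\right) = 21350$)
$k{\left(K \right)} = -1593 - 27 K$ ($k{\left(K \right)} = \left(K - \left(27 + K\right)\right) \left(K + 59\right) = - 27 \left(59 + K\right) = -1593 - 27 K$)
$\sqrt{k{\left(-35 \right)} + S} = \sqrt{\left(-1593 - -945\right) + 21350} = \sqrt{\left(-1593 + 945\right) + 21350} = \sqrt{-648 + 21350} = \sqrt{20702}$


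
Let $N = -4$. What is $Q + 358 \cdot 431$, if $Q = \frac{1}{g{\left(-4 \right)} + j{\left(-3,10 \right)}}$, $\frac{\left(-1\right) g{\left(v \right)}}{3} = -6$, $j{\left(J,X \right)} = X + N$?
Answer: $\frac{3703153}{24} \approx 1.543 \cdot 10^{5}$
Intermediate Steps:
$j{\left(J,X \right)} = -4 + X$ ($j{\left(J,X \right)} = X - 4 = -4 + X$)
$g{\left(v \right)} = 18$ ($g{\left(v \right)} = \left(-3\right) \left(-6\right) = 18$)
$Q = \frac{1}{24}$ ($Q = \frac{1}{18 + \left(-4 + 10\right)} = \frac{1}{18 + 6} = \frac{1}{24} \approx 0.041667$)
$Q + 358 \cdot 431 = \frac{1}{24} + 358 \cdot 431 = \frac{1}{24} + 154298 = \frac{3703153}{24}$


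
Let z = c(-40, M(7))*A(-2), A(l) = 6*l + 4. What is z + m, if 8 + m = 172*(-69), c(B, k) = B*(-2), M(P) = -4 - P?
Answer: -12516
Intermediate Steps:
A(l) = 4 + 6*l
c(B, k) = -2*B
m = -11876 (m = -8 + 172*(-69) = -8 - 11868 = -11876)
z = -640 (z = (-2*(-40))*(4 + 6*(-2)) = 80*(4 - 12) = 80*(-8) = -640)
z + m = -640 - 11876 = -12516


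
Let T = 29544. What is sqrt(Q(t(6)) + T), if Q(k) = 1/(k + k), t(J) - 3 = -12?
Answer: sqrt(1063582)/6 ≈ 171.88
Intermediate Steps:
t(J) = -9 (t(J) = 3 - 12 = -9)
Q(k) = 1/(2*k)
sqrt(Q(t(6)) + T) = sqrt((1/2)/(-9) + 29544) = sqrt((1/2)*(-1/9) + 29544) = sqrt(-1/18 + 29544) = sqrt(531791/18) = sqrt(1063582)/6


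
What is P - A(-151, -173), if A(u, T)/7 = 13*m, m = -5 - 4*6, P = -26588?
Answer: -23949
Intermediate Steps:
m = -29 (m = -5 - 24 = -29)
A(u, T) = -2639 (A(u, T) = 7*(13*(-29)) = 7*(-377) = -2639)
P - A(-151, -173) = -26588 - 1*(-2639) = -26588 + 2639 = -23949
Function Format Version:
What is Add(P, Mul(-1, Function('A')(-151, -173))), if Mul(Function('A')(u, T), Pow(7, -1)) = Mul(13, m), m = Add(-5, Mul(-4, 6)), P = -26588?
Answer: -23949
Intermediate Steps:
m = -29 (m = Add(-5, -24) = -29)
Function('A')(u, T) = -2639 (Function('A')(u, T) = Mul(7, Mul(13, -29)) = Mul(7, -377) = -2639)
Add(P, Mul(-1, Function('A')(-151, -173))) = Add(-26588, Mul(-1, -2639)) = Add(-26588, 2639) = -23949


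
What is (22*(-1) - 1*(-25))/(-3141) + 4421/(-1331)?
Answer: -4630118/1393557 ≈ -3.3225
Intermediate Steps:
(22*(-1) - 1*(-25))/(-3141) + 4421/(-1331) = (-22 + 25)*(-1/3141) + 4421*(-1/1331) = 3*(-1/3141) - 4421/1331 = -1/1047 - 4421/1331 = -4630118/1393557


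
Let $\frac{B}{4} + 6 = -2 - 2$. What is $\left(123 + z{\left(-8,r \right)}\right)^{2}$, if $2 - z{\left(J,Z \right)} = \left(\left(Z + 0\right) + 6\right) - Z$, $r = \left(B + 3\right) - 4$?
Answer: $14161$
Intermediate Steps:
$B = -40$ ($B = -24 + 4 \left(-2 - 2\right) = -24 + 4 \left(-4\right) = -24 - 16 = -40$)
$r = -41$ ($r = \left(-40 + 3\right) - 4 = -37 - 4 = -41$)
$z{\left(J,Z \right)} = -4$ ($z{\left(J,Z \right)} = 2 - \left(\left(\left(Z + 0\right) + 6\right) - Z\right) = 2 - \left(\left(Z + 6\right) - Z\right) = 2 - \left(\left(6 + Z\right) - Z\right) = 2 - 6 = -4$)
$\left(123 + z{\left(-8,r \right)}\right)^{2} = \left(123 - 4\right)^{2} = 119^{2} = 14161$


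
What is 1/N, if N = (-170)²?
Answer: 1/28900 ≈ 3.4602e-5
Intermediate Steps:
N = 28900
1/N = 1/28900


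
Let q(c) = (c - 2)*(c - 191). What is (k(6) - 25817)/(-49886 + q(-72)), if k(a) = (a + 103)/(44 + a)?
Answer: 1290741/1521200 ≈ 0.84850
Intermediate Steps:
q(c) = (-191 + c)*(-2 + c) (q(c) = (-2 + c)*(-191 + c) = (-191 + c)*(-2 + c))
k(a) = (103 + a)/(44 + a)
(k(6) - 25817)/(-49886 + q(-72)) = ((103 + 6)/(44 + 6) - 25817)/(-49886 + (382 + (-72)² - 193*(-72))) = (109/50 - 25817)/(-49886 + (382 + 5184 + 13896)) = ((1/50)*109 - 25817)/(-49886 + 19462) = (109/50 - 25817)/(-30424) = -1290741/50*(-1/30424) = 1290741/1521200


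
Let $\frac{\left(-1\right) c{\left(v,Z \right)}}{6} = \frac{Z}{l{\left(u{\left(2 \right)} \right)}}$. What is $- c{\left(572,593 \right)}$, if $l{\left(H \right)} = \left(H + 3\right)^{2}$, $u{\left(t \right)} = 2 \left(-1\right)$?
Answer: $3558$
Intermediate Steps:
$u{\left(t \right)} = -2$
$l{\left(H \right)} = \left(3 + H\right)^{2}$
$c{\left(v,Z \right)} = - 6 Z$ ($c{\left(v,Z \right)} = - 6 \frac{Z}{\left(3 - 2\right)^{2}} = - 6 \frac{Z}{1^{2}} = - 6 \frac{Z}{1} = - 6 Z 1 = - 6 Z$)
$- c{\left(572,593 \right)} = - \left(-6\right) 593 = \left(-1\right) \left(-3558\right) = 3558$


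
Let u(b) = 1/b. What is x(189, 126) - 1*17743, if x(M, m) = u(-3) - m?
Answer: -53608/3 ≈ -17869.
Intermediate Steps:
u(b) = 1/b
x(M, m) = -⅓ - m (x(M, m) = 1/(-3) - m = -⅓ - m)
x(189, 126) - 1*17743 = (-⅓ - 1*126) - 1*17743 = (-⅓ - 126) - 17743 = -379/3 - 17743 = -53608/3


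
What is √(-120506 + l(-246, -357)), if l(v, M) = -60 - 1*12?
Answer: I*√120578 ≈ 347.24*I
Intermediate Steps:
l(v, M) = -72 (l(v, M) = -60 - 12 = -72)
√(-120506 + l(-246, -357)) = √(-120506 - 72) = √(-120578) = I*√120578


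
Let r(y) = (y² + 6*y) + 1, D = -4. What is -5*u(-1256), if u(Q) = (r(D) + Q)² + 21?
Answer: -7975950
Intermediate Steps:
r(y) = 1 + y² + 6*y
u(Q) = 21 + (-7 + Q)² (u(Q) = ((1 + (-4)² + 6*(-4)) + Q)² + 21 = ((1 + 16 - 24) + Q)² + 21 = (-7 + Q)² + 21 = 21 + (-7 + Q)²)
-5*u(-1256) = -5*(21 + (-7 - 1256)²) = -5*(21 + (-1263)²) = -5*(21 + 1595169) = -5*1595190 = -7975950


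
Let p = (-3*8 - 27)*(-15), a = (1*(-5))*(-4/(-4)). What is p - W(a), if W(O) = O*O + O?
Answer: 745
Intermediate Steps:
a = -5 (a = -(-20)*(-1)/4 = -5*1 = -5)
W(O) = O + O**2 (W(O) = O**2 + O = O + O**2)
p = 765 (p = (-24 - 27)*(-15) = -51*(-15) = 765)
p - W(a) = 765 - (-5)*(1 - 5) = 765 - (-5)*(-4) = 765 - 1*20 = 765 - 20 = 745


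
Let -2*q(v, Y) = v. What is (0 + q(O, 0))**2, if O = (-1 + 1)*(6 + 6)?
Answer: 0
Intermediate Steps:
O = 0 (O = 0*12 = 0)
q(v, Y) = -v/2
(0 + q(O, 0))**2 = (0 - 1/2*0)**2 = (0 + 0)**2 = 0**2 = 0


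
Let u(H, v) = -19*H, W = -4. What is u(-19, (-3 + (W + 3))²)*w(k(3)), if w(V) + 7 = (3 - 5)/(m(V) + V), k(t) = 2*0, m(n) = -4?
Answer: -4693/2 ≈ -2346.5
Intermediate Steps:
k(t) = 0
w(V) = -7 - 2/(-4 + V) (w(V) = -7 + (3 - 5)/(-4 + V) = -7 - 2/(-4 + V))
u(-19, (-3 + (W + 3))²)*w(k(3)) = (-19*(-19))*((26 - 7*0)/(-4 + 0)) = 361*((26 + 0)/(-4)) = 361*(-¼*26) = 361*(-13/2) = -4693/2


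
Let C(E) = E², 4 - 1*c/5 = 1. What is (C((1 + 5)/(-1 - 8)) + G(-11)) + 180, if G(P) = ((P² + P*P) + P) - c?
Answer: 3568/9 ≈ 396.44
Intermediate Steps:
c = 15 (c = 20 - 5*1 = 20 - 5 = 15)
G(P) = -15 + P + 2*P² (G(P) = ((P² + P*P) + P) - 1*15 = ((P² + P²) + P) - 15 = (2*P² + P) - 15 = (P + 2*P²) - 15 = -15 + P + 2*P²)
(C((1 + 5)/(-1 - 8)) + G(-11)) + 180 = (((1 + 5)/(-1 - 8))² + (-15 - 11 + 2*(-11)²)) + 180 = ((6/(-9))² + (-15 - 11 + 2*121)) + 180 = ((6*(-⅑))² + (-15 - 11 + 242)) + 180 = ((-⅔)² + 216) + 180 = (4/9 + 216) + 180 = 1948/9 + 180 = 3568/9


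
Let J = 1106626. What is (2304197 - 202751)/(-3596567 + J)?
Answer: -2101446/2489941 ≈ -0.84397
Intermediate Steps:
(2304197 - 202751)/(-3596567 + J) = (2304197 - 202751)/(-3596567 + 1106626) = 2101446/(-2489941) = 2101446*(-1/2489941) = -2101446/2489941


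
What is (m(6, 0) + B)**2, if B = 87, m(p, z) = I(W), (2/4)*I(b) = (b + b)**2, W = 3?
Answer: 25281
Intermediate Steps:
I(b) = 8*b**2 (I(b) = 2*(b + b)**2 = 2*(2*b)**2 = 2*(4*b**2) = 8*b**2)
m(p, z) = 72 (m(p, z) = 8*3**2 = 8*9 = 72)
(m(6, 0) + B)**2 = (72 + 87)**2 = 159**2 = 25281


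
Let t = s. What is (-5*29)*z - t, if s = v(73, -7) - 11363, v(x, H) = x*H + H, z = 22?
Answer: 8691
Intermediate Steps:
v(x, H) = H + H*x (v(x, H) = H*x + H = H + H*x)
s = -11881 (s = -7*(1 + 73) - 11363 = -7*74 - 11363 = -518 - 11363 = -11881)
t = -11881
(-5*29)*z - t = -5*29*22 - 1*(-11881) = -145*22 + 11881 = -3190 + 11881 = 8691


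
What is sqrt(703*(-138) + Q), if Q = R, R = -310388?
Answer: I*sqrt(407402) ≈ 638.28*I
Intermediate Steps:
Q = -310388
sqrt(703*(-138) + Q) = sqrt(703*(-138) - 310388) = sqrt(-97014 - 310388) = sqrt(-407402) = I*sqrt(407402)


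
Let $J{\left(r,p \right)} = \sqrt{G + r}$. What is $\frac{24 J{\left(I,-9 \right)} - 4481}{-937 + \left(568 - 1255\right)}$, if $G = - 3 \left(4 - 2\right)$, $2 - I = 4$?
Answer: $\frac{4481}{1624} - \frac{6 i \sqrt{2}}{203} \approx 2.7592 - 0.041799 i$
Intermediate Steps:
$I = -2$ ($I = 2 - 4 = -2$)
$G = -6$ ($G = \left(-3\right) 2 = -6$)
$J{\left(r,p \right)} = \sqrt{-6 + r}$
$\frac{24 J{\left(I,-9 \right)} - 4481}{-937 + \left(568 - 1255\right)} = \frac{24 \sqrt{-6 - 2} - 4481}{-937 + \left(568 - 1255\right)} = \frac{24 \sqrt{-8} - 4481}{-937 + \left(568 - 1255\right)} = \frac{24 \cdot 2 i \sqrt{2} - 4481}{-937 - 687} = \frac{48 i \sqrt{2} - 4481}{-1624} = \left(-4481 + 48 i \sqrt{2}\right) \left(- \frac{1}{1624}\right) = \frac{4481}{1624} - \frac{6 i \sqrt{2}}{203}$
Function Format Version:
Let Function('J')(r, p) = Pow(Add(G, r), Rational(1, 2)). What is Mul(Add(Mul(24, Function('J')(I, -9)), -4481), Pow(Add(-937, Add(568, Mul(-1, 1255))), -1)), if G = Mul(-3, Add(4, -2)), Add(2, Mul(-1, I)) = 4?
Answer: Add(Rational(4481, 1624), Mul(Rational(-6, 203), I, Pow(2, Rational(1, 2)))) ≈ Add(2.7592, Mul(-0.041799, I))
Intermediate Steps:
I = -2 (I = Add(2, Mul(-1, 4)) = Add(2, -4) = -2)
G = -6 (G = Mul(-3, 2) = -6)
Function('J')(r, p) = Pow(Add(-6, r), Rational(1, 2))
Mul(Add(Mul(24, Function('J')(I, -9)), -4481), Pow(Add(-937, Add(568, Mul(-1, 1255))), -1)) = Mul(Add(Mul(24, Pow(Add(-6, -2), Rational(1, 2))), -4481), Pow(Add(-937, Add(568, Mul(-1, 1255))), -1)) = Mul(Add(Mul(24, Pow(-8, Rational(1, 2))), -4481), Pow(Add(-937, Add(568, -1255)), -1)) = Mul(Add(Mul(24, Mul(2, I, Pow(2, Rational(1, 2)))), -4481), Pow(Add(-937, -687), -1)) = Mul(Add(Mul(48, I, Pow(2, Rational(1, 2))), -4481), Pow(-1624, -1)) = Mul(Add(-4481, Mul(48, I, Pow(2, Rational(1, 2)))), Rational(-1, 1624)) = Add(Rational(4481, 1624), Mul(Rational(-6, 203), I, Pow(2, Rational(1, 2))))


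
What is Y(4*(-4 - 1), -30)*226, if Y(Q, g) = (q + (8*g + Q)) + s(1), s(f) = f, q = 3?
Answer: -57856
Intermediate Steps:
Y(Q, g) = 4 + Q + 8*g (Y(Q, g) = (3 + (8*g + Q)) + 1 = (3 + (Q + 8*g)) + 1 = (3 + Q + 8*g) + 1 = 4 + Q + 8*g)
Y(4*(-4 - 1), -30)*226 = (4 + 4*(-4 - 1) + 8*(-30))*226 = (4 + 4*(-5) - 240)*226 = (4 - 20 - 240)*226 = -256*226 = -57856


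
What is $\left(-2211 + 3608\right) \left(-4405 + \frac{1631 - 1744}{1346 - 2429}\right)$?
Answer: $- \frac{6664391294}{1083} \approx -6.1536 \cdot 10^{6}$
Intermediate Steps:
$\left(-2211 + 3608\right) \left(-4405 + \frac{1631 - 1744}{1346 - 2429}\right) = 1397 \left(-4405 - \frac{113}{-1083}\right) = 1397 \left(-4405 - - \frac{113}{1083}\right) = 1397 \left(-4405 + \frac{113}{1083}\right) = 1397 \left(- \frac{4770502}{1083}\right) = - \frac{6664391294}{1083}$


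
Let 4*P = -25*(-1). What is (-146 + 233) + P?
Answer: 373/4 ≈ 93.250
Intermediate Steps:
P = 25/4 (P = (-25*(-1))/4 = (-1*(-25))/4 = (1/4)*25 = 25/4 ≈ 6.2500)
(-146 + 233) + P = (-146 + 233) + 25/4 = 87 + 25/4 = 373/4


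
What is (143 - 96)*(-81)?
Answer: -3807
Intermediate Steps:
(143 - 96)*(-81) = 47*(-81) = -3807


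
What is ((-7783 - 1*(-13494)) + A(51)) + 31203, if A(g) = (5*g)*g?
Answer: 49919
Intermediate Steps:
A(g) = 5*g²
((-7783 - 1*(-13494)) + A(51)) + 31203 = ((-7783 - 1*(-13494)) + 5*51²) + 31203 = ((-7783 + 13494) + 5*2601) + 31203 = (5711 + 13005) + 31203 = 18716 + 31203 = 49919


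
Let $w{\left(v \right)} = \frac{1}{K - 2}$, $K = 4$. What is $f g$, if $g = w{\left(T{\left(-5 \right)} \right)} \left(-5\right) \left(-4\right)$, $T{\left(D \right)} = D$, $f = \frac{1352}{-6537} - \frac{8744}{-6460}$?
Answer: $\frac{24212804}{2111451} \approx 11.467$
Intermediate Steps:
$f = \frac{12106402}{10557255}$ ($f = 1352 \left(- \frac{1}{6537}\right) - - \frac{2186}{1615} = - \frac{1352}{6537} + \frac{2186}{1615} = \frac{12106402}{10557255} \approx 1.1467$)
$w{\left(v \right)} = \frac{1}{2}$ ($w{\left(v \right)} = \frac{1}{4 - 2} = \frac{1}{2}$)
$g = 10$ ($g = \frac{1}{2} \left(-5\right) \left(-4\right) = \left(- \frac{5}{2}\right) \left(-4\right) = 10$)
$f g = \frac{12106402}{10557255} \cdot 10 = \frac{24212804}{2111451}$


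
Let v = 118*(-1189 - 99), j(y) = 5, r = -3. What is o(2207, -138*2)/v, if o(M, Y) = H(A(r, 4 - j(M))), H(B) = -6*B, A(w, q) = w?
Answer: -9/75992 ≈ -0.00011843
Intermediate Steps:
o(M, Y) = 18 (o(M, Y) = -6*(-3) = 18)
v = -151984 (v = 118*(-1288) = -151984)
o(2207, -138*2)/v = 18/(-151984) = 18*(-1/151984) = -9/75992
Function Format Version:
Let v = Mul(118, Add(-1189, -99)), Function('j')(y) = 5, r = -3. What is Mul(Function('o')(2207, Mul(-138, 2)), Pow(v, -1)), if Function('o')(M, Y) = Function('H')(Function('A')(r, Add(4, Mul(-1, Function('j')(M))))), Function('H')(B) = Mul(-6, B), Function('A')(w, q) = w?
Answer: Rational(-9, 75992) ≈ -0.00011843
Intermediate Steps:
Function('o')(M, Y) = 18 (Function('o')(M, Y) = Mul(-6, -3) = 18)
v = -151984 (v = Mul(118, -1288) = -151984)
Mul(Function('o')(2207, Mul(-138, 2)), Pow(v, -1)) = Mul(18, Pow(-151984, -1)) = Mul(18, Rational(-1, 151984)) = Rational(-9, 75992)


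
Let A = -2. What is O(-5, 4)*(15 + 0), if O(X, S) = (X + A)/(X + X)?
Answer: 21/2 ≈ 10.500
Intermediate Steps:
O(X, S) = (-2 + X)/(2*X) (O(X, S) = (X - 2)/(X + X) = (-2 + X)/((2*X)) = (-2 + X)*(1/(2*X)) = (-2 + X)/(2*X))
O(-5, 4)*(15 + 0) = ((½)*(-2 - 5)/(-5))*(15 + 0) = ((½)*(-⅕)*(-7))*15 = (7/10)*15 = 21/2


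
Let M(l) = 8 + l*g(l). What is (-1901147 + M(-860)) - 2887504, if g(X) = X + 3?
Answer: -4051623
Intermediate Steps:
g(X) = 3 + X
M(l) = 8 + l*(3 + l)
(-1901147 + M(-860)) - 2887504 = (-1901147 + (8 - 860*(3 - 860))) - 2887504 = (-1901147 + (8 - 860*(-857))) - 2887504 = (-1901147 + (8 + 737020)) - 2887504 = (-1901147 + 737028) - 2887504 = -1164119 - 2887504 = -4051623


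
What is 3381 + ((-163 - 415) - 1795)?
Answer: 1008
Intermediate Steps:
3381 + ((-163 - 415) - 1795) = 3381 + (-578 - 1795) = 3381 - 2373 = 1008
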